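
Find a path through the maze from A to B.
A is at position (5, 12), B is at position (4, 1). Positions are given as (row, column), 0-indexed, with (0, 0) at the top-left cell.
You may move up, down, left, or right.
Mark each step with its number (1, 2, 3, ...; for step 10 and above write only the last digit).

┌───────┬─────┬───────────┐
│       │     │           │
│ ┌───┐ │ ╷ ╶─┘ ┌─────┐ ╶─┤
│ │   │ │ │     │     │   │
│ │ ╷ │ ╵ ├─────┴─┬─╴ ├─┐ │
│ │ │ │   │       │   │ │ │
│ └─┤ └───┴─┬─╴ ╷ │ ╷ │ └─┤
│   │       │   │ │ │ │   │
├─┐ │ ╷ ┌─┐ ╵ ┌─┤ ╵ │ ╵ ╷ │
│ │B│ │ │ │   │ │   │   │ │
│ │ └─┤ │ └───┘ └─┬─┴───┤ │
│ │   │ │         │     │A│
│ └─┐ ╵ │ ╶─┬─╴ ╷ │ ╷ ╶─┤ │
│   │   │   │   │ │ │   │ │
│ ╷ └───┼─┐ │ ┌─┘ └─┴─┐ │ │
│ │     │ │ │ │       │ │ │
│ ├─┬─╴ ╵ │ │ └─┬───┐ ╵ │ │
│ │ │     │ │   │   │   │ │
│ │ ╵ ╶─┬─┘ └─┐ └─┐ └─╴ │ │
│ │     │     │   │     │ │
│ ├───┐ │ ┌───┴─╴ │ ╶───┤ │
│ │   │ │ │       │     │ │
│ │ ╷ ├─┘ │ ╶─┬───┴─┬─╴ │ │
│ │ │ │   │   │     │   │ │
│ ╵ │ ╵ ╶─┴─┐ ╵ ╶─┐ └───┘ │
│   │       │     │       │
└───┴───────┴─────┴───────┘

Finding the shortest path from (5, 12) to (4, 1):
Path length: 28 steps
Directions: up → up → left → down → left → up → up → left → down → down → left → up → up → left → down → left → down → left → up → left → left → down → down → down → left → up → left → up

Solution:

┌───────┬─────┬───────────┐
│       │     │           │
│ ┌───┐ │ ╷ ╶─┘ ┌─────┐ ╶─┤
│ │   │ │ │     │     │   │
│ │ ╷ │ ╵ ├─────┴─┬─╴ ├─┐ │
│ │ │ │   │    4 3│8 7│ │ │
│ └─┤ └───┴─┬─╴ ╷ │ ╷ │ └─┤
│   │  1 0 9│6 5│2│9│6│3 2│
├─┐ │ ╷ ┌─┐ ╵ ┌─┤ ╵ │ ╵ ╷ │
│ │B│ │2│ │8 7│ │1 0│5 4│1│
│ │ └─┤ │ └───┘ └─┬─┴───┤ │
│ │7 6│3│         │     │A│
│ └─┐ ╵ │ ╶─┬─╴ ╷ │ ╷ ╶─┤ │
│   │5 4│   │   │ │ │   │ │
│ ╷ └───┼─┐ │ ┌─┘ └─┴─┐ │ │
│ │     │ │ │ │       │ │ │
│ ├─┬─╴ ╵ │ │ └─┬───┐ ╵ │ │
│ │ │     │ │   │   │   │ │
│ │ ╵ ╶─┬─┘ └─┐ └─┐ └─╴ │ │
│ │     │     │   │     │ │
│ ├───┐ │ ┌───┴─╴ │ ╶───┤ │
│ │   │ │ │       │     │ │
│ │ ╷ ├─┘ │ ╶─┬───┴─┬─╴ │ │
│ │ │ │   │   │     │   │ │
│ ╵ │ ╵ ╶─┴─┐ ╵ ╶─┐ └───┘ │
│   │       │     │       │
└───┴───────┴─────┴───────┘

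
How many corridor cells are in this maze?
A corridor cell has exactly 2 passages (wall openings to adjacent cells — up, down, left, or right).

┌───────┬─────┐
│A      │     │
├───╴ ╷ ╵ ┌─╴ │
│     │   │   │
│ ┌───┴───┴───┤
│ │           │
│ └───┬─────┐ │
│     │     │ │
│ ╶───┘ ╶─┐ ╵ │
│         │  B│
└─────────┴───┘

Counting cells with exactly 2 passages:
Total corridor cells: 27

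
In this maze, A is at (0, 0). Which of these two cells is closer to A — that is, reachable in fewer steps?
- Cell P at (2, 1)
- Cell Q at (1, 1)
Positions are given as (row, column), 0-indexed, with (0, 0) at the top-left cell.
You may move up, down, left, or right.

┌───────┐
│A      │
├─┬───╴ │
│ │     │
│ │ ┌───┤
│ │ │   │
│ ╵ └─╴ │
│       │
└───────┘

Shortest path A → P at (2, 1): 7 steps
Shortest path A → Q at (1, 1): 6 steps

Q is closer (6 steps vs 7 steps).

Path to P:

┌───────┐
│A → → ↓│
├─┬───╴ │
│ │↓ ← ↲│
│ │ ┌───┤
│ │P│   │
│ ╵ └─╴ │
│       │
└───────┘

Path to Q:

┌───────┐
│A → → ↓│
├─┬───╴ │
│ │Q ← ↲│
│ │ ┌───┤
│ │ │   │
│ ╵ └─╴ │
│       │
└───────┘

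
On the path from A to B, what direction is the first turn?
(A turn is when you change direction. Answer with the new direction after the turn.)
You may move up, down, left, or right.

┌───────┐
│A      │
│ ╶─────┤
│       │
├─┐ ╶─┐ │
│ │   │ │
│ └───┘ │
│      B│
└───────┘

Directions: down, right, right, right, down, down
First turn direction: right

Solution:

┌───────┐
│A      │
│ ╶─────┤
│↳ → → ↓│
├─┐ ╶─┐ │
│ │   │↓│
│ └───┘ │
│      B│
└───────┘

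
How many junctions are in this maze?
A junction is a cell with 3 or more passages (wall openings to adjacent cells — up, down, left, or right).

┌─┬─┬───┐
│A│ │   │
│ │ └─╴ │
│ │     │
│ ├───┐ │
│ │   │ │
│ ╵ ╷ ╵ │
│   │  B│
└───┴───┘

Checking each cell for number of passages:

Junctions found (3+ passages):
  (1, 3): 3 passages
Total junctions: 1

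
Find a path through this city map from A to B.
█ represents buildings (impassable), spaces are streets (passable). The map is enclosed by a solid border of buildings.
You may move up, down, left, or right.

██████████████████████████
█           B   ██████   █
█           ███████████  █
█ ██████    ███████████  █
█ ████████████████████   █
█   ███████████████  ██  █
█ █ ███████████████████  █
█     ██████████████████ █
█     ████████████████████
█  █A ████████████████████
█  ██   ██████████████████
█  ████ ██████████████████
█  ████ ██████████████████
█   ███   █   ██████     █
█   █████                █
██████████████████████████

Finding the shortest path from A to B:
Movement: cardinal only
Path length: 22 steps
Directions: up → up → left → up → up → left → left → up → up → up → up → right → right → right → right → right → right → right → right → right → right → right

Solution:

██████████████████████████
█↱→→→→→→→→→→B   ██████   █
█↑          ███████████  █
█↑██████    ███████████  █
█↑████████████████████   █
█↑←↰███████████████  ██  █
█ █↑███████████████████  █
█  ↑↰ ██████████████████ █
█   ↑ ████████████████████
█  █A ████████████████████
█  ██   ██████████████████
█  ████ ██████████████████
█  ████ ██████████████████
█   ███   █   ██████     █
█   █████                █
██████████████████████████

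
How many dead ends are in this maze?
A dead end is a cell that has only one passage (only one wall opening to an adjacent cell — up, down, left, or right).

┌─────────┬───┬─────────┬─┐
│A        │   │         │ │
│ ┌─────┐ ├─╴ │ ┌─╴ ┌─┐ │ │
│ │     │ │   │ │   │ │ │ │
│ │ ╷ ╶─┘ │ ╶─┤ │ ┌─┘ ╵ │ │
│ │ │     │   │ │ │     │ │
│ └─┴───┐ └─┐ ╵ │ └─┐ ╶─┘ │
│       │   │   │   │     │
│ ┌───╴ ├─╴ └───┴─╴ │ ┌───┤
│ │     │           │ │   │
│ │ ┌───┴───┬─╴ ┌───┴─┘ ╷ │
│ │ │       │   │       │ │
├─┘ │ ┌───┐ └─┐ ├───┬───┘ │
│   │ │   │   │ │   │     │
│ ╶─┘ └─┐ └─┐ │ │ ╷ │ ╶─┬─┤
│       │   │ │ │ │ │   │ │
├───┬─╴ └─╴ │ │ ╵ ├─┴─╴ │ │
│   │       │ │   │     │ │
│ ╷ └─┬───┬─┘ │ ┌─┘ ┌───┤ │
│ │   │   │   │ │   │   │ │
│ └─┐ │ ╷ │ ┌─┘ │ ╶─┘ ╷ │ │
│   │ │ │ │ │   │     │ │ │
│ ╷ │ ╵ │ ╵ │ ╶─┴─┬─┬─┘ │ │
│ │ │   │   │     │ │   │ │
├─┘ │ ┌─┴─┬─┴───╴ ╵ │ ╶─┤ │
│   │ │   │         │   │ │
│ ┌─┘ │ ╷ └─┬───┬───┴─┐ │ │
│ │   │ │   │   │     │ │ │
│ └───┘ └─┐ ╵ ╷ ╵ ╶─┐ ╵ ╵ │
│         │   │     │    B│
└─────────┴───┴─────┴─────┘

Checking each cell for number of passages:

Dead ends found at positions:
  (0, 5)
  (0, 12)
  (1, 3)
  (1, 10)
  (2, 1)
  (2, 9)
  (4, 4)
  (4, 10)
  (5, 0)
  (5, 6)
  (5, 8)
  (6, 3)
  (7, 9)
  (7, 12)
  (8, 2)
  (11, 0)
  (11, 9)
  (12, 5)
  (13, 1)
  (14, 4)
  (14, 9)
Total dead ends: 21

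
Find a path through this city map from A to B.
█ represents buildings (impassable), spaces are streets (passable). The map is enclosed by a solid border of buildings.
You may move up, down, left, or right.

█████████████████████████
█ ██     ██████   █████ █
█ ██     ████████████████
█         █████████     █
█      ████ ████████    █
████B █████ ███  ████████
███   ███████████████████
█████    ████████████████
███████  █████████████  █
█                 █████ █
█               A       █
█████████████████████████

Finding the shortest path from A to B:
Movement: cardinal only
Path length: 17 steps
Directions: up → left → left → left → left → left → left → left → left → up → up → left → left → left → up → up → left

Solution:

█████████████████████████
█ ██     ██████   █████ █
█ ██     ████████████████
█         █████████     █
█      ████ ████████    █
████B↰█████ ███  ████████
███  ↑███████████████████
█████↑←←↰████████████████
███████ ↑█████████████  █
█       ↑←←←←←←←↰ █████ █
█               A       █
█████████████████████████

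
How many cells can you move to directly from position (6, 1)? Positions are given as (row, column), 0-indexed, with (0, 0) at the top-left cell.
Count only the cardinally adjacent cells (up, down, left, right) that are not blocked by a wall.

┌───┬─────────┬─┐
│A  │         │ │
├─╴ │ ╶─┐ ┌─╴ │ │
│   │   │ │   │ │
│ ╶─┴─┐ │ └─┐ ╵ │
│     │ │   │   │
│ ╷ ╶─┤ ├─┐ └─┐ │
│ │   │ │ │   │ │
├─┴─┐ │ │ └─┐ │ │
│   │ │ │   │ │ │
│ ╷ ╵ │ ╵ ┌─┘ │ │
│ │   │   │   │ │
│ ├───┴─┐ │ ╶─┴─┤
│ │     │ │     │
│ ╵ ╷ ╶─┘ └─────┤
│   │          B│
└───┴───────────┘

Checking passable neighbors of (6, 1):
Neighbors: (7, 1), (6, 2)
Count: 2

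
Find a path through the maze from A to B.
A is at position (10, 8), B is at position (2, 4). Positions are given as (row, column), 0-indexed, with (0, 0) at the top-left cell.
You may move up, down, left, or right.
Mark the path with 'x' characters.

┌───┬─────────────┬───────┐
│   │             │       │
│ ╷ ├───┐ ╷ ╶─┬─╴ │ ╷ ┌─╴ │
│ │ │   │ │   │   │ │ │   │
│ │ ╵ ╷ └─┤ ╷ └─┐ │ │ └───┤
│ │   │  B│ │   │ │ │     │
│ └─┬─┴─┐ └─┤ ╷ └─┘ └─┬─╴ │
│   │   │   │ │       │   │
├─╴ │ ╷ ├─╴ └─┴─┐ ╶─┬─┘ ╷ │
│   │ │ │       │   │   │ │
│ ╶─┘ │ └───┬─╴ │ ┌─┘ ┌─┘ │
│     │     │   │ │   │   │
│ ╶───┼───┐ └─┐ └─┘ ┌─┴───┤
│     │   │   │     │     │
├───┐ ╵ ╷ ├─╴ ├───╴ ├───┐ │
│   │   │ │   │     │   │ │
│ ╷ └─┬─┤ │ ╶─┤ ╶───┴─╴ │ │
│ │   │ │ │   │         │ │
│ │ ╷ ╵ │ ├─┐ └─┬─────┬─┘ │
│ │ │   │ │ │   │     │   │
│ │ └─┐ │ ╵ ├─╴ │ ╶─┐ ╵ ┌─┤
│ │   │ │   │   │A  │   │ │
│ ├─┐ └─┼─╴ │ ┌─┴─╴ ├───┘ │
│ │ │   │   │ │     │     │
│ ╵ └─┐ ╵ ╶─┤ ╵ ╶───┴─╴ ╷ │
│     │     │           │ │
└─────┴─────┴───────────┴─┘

Finding the shortest path from (10, 8) to (2, 4):
Path length: 42 steps
Directions: right → down → left → left → down → left → up → up → right → up → left → up → left → up → right → up → left → up → left → left → up → up → left → down → down → left → left → up → right → up → left → up → up → up → right → down → down → right → up → right → down → right

Solution:

┌───┬─────────────┬───────┐
│x x│             │       │
│ ╷ ├───┐ ╷ ╶─┬─╴ │ ╷ ┌─╴ │
│x│x│x x│ │   │   │ │ │   │
│ │ ╵ ╷ └─┤ ╷ └─┐ │ │ └───┤
│x│x x│x B│ │   │ │ │     │
│ └─┬─┴─┐ └─┤ ╷ └─┘ └─┬─╴ │
│x x│x x│   │ │       │   │
├─╴ │ ╷ ├─╴ └─┴─┐ ╶─┬─┘ ╷ │
│x x│x│x│       │   │   │ │
│ ╶─┘ │ └───┬─╴ │ ┌─┘ ┌─┘ │
│x x x│x x x│   │ │   │   │
│ ╶───┼───┐ └─┐ └─┘ ┌─┴───┤
│     │   │x x│     │     │
├───┐ ╵ ╷ ├─╴ ├───╴ ├───┐ │
│   │   │ │x x│     │   │ │
│ ╷ └─┬─┤ │ ╶─┤ ╶───┴─╴ │ │
│ │   │ │ │x x│         │ │
│ │ ╷ ╵ │ ├─┐ └─┬─────┬─┘ │
│ │ │   │ │ │x x│     │   │
│ │ └─┐ │ ╵ ├─╴ │ ╶─┐ ╵ ┌─┤
│ │   │ │   │x x│A x│   │ │
│ ├─┐ └─┼─╴ │ ┌─┴─╴ ├───┘ │
│ │ │   │   │x│x x x│     │
│ ╵ └─┐ ╵ ╶─┤ ╵ ╶───┴─╴ ╷ │
│     │     │x x        │ │
└─────┴─────┴───────────┴─┘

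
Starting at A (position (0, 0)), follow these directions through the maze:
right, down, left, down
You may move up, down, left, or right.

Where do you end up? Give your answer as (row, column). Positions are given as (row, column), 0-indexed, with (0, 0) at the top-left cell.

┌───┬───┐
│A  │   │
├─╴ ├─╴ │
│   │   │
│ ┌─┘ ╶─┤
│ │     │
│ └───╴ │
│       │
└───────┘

Following directions step by step:
Start: (0, 0)
  right: (0, 0) → (0, 1)
  down: (0, 1) → (1, 1)
  left: (1, 1) → (1, 0)
  down: (1, 0) → (2, 0)
Final position: (2, 0)

Path taken:

┌───┬───┐
│A ↓│   │
├─╴ ├─╴ │
│↓ ↲│   │
│ ┌─┘ ╶─┤
│B│     │
│ └───╴ │
│       │
└───────┘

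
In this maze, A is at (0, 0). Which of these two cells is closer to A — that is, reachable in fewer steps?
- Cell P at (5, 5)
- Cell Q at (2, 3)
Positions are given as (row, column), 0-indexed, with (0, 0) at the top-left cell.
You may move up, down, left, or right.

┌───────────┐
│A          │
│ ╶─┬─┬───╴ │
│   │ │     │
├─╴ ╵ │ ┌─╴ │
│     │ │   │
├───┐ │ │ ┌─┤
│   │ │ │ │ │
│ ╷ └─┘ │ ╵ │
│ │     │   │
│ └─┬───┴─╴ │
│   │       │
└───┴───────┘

Shortest path A → P at (5, 5): 12 steps
Shortest path A → Q at (2, 3): 9 steps

Q is closer (9 steps vs 12 steps).

Path to P:

┌───────────┐
│A → → → → ↓│
│ ╶─┬─┬───╴ │
│   │ │    ↓│
├─╴ ╵ │ ┌─╴ │
│     │ │↓ ↲│
├───┐ │ │ ┌─┤
│   │ │ │↓│ │
│ ╷ └─┘ │ ╵ │
│ │     │↳ ↓│
│ └─┬───┴─╴ │
│   │      P│
└───┴───────┘

Path to Q:

┌───────────┐
│A → → → → ↓│
│ ╶─┬─┬───╴ │
│   │ │↓ ← ↲│
├─╴ ╵ │ ┌─╴ │
│     │Q│   │
├───┐ │ │ ┌─┤
│   │ │ │ │ │
│ ╷ └─┘ │ ╵ │
│ │     │   │
│ └─┬───┴─╴ │
│   │       │
└───┴───────┘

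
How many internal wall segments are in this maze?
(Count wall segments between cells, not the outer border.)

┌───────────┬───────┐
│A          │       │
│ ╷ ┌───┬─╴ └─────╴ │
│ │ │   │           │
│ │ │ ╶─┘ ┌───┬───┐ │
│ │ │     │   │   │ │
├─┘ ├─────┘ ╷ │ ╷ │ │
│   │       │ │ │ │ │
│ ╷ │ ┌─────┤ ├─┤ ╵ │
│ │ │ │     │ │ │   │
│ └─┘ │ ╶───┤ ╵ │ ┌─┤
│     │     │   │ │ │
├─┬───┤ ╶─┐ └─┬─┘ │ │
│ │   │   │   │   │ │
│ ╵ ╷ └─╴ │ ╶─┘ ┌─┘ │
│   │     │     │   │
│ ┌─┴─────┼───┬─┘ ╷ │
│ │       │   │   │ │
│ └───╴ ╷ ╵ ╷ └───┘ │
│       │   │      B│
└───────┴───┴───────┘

Counting internal wall segments:
Total internal walls: 81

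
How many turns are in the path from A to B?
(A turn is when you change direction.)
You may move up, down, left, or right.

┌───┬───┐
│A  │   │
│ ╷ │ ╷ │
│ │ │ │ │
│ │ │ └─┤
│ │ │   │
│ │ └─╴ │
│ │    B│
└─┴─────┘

Directions: right, down, down, down, right, right
Number of turns: 2

Solution:

┌───┬───┐
│A ↓│   │
│ ╷ │ ╷ │
│ │↓│ │ │
│ │ │ └─┤
│ │↓│   │
│ │ └─╴ │
│ │↳ → B│
└─┴─────┘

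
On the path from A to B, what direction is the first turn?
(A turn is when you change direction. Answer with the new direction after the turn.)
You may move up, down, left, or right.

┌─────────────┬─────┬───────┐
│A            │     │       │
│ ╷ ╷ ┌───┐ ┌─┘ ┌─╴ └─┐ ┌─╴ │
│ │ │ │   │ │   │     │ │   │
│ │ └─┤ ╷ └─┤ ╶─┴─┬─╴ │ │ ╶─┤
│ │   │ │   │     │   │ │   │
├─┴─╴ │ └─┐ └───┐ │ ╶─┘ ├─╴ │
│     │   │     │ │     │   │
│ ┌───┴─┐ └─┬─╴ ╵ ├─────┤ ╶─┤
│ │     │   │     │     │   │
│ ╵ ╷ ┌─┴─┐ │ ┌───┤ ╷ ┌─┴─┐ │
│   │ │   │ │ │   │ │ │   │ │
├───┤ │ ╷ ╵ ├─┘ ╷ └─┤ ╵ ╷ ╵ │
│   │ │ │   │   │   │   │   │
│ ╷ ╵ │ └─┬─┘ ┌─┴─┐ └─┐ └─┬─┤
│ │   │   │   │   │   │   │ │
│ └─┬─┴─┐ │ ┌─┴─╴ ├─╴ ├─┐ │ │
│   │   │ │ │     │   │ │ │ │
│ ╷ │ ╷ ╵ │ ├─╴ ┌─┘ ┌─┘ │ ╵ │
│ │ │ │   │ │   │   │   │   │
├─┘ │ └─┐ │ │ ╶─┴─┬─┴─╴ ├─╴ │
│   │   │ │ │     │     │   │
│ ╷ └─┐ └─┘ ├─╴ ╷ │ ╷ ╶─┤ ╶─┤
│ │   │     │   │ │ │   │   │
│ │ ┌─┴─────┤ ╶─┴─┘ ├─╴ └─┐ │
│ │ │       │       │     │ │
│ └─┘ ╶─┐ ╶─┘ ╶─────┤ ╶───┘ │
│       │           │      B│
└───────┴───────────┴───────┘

Directions: right, down, down, right, down, left, left, down, down, right, up, right, down, down, down, left, up, left, down, down, right, down, down, left, down, down, down, right, right, up, right, right, down, right, right, up, right, right, right, up, up, right, down, right, down, left, down, right, right, right
First turn direction: down

Solution:

┌─────────────┬─────┬───────┐
│A ↓          │     │       │
│ ╷ ╷ ┌───┐ ┌─┘ ┌─╴ └─┐ ┌─╴ │
│ │↓│ │   │ │   │     │ │   │
│ │ └─┤ ╷ └─┤ ╶─┴─┬─╴ │ │ ╶─┤
│ │↳ ↓│ │   │     │   │ │   │
├─┴─╴ │ └─┐ └───┐ │ ╶─┘ ├─╴ │
│↓ ← ↲│   │     │ │     │   │
│ ┌───┴─┐ └─┬─╴ ╵ ├─────┤ ╶─┤
│↓│↱ ↓  │   │     │     │   │
│ ╵ ╷ ┌─┴─┐ │ ┌───┤ ╷ ┌─┴─┐ │
│↳ ↑│↓│   │ │ │   │ │ │   │ │
├───┤ │ ╷ ╵ ├─┘ ╷ └─┤ ╵ ╷ ╵ │
│↓ ↰│↓│ │   │   │   │   │   │
│ ╷ ╵ │ └─┬─┘ ┌─┴─┐ └─┐ └─┬─┤
│↓│↑ ↲│   │   │   │   │   │ │
│ └─┬─┴─┐ │ ┌─┴─╴ ├─╴ ├─┐ │ │
│↳ ↓│   │ │ │     │   │ │ │ │
│ ╷ │ ╷ ╵ │ ├─╴ ┌─┘ ┌─┘ │ ╵ │
│ │↓│ │   │ │   │   │   │   │
├─┘ │ └─┐ │ │ ╶─┴─┬─┴─╴ ├─╴ │
│↓ ↲│   │ │ │     │↱ ↓  │   │
│ ╷ └─┐ └─┘ ├─╴ ╷ │ ╷ ╶─┤ ╶─┤
│↓│   │     │   │ │↑│↳ ↓│   │
│ │ ┌─┴─────┤ ╶─┴─┘ ├─╴ └─┐ │
│↓│ │↱ → ↓  │↱ → → ↑│↓ ↲  │ │
│ └─┘ ╶─┐ ╶─┘ ╶─────┤ ╶───┘ │
│↳ → ↑  │↳ → ↑      │↳ → → B│
└───────┴───────────┴───────┘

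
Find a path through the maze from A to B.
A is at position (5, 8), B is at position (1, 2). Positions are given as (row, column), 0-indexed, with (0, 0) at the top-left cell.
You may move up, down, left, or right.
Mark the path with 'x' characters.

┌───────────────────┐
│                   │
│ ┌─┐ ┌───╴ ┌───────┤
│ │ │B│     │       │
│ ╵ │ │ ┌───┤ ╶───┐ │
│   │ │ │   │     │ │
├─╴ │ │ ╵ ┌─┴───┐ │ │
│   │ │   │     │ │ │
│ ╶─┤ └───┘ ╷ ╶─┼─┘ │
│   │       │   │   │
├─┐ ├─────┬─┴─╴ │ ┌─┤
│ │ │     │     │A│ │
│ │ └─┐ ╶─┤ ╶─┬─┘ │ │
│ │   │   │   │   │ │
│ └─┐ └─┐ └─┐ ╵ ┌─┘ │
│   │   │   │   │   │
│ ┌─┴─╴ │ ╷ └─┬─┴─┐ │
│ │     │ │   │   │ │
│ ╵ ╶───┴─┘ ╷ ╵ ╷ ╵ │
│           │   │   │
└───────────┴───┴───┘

Finding the shortest path from (5, 8) to (1, 2):
Path length: 20 steps
Directions: down → left → down → left → up → left → up → right → right → up → left → up → left → down → left → left → left → up → up → up

Solution:

┌───────────────────┐
│                   │
│ ┌─┐ ┌───╴ ┌───────┤
│ │ │B│     │       │
│ ╵ │ │ ┌───┤ ╶───┐ │
│   │x│ │   │     │ │
├─╴ │ │ ╵ ┌─┴───┐ │ │
│   │x│   │x x  │ │ │
│ ╶─┤ └───┘ ╷ ╶─┼─┘ │
│   │x x x x│x x│   │
├─┐ ├─────┬─┴─╴ │ ┌─┤
│ │ │     │x x x│A│ │
│ │ └─┐ ╶─┤ ╶─┬─┘ │ │
│ │   │   │x x│x x│ │
│ └─┐ └─┐ └─┐ ╵ ┌─┘ │
│   │   │   │x x│   │
│ ┌─┴─╴ │ ╷ └─┬─┴─┐ │
│ │     │ │   │   │ │
│ ╵ ╶───┴─┘ ╷ ╵ ╷ ╵ │
│           │   │   │
└───────────┴───┴───┘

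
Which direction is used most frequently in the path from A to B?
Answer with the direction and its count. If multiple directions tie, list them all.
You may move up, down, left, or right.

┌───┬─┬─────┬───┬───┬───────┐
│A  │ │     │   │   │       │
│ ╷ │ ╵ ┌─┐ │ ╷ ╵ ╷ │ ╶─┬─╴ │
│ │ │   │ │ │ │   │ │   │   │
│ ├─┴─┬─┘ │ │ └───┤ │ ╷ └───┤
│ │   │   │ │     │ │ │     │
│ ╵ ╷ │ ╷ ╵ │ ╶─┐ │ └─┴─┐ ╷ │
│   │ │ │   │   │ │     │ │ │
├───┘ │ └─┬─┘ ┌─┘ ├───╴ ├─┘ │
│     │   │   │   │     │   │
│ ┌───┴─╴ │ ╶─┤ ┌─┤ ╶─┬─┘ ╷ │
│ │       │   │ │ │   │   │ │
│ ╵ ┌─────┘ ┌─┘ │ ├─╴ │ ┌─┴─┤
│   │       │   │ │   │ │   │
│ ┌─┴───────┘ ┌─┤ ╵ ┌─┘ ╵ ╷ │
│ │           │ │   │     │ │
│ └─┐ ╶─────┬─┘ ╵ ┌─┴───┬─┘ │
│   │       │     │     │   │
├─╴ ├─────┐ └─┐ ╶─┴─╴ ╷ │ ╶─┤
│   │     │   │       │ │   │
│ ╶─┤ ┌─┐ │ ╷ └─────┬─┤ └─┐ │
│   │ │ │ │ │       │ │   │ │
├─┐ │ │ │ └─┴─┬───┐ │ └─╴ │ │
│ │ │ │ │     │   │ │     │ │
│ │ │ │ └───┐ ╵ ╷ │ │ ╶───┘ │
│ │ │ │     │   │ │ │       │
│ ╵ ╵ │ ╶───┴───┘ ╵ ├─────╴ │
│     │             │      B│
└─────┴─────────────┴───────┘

Directions: down, down, down, right, up, right, down, down, left, left, down, down, down, down, right, down, left, down, right, down, down, down, right, up, up, up, up, right, right, down, down, right, right, down, right, up, right, down, down, right, up, up, up, left, left, left, up, left, up, left, left, left, up, right, right, right, right, up, right, up, up, right, up, up, left, left, up, up, right, down, right, up, right, down, down, down, right, right, down, left, left, down, right, down, left, down, left, down, left, down, right, right, right, up, right, down, down, right, down, left, left, down, right, right, right, down
Counts: {'down': 34, 'right': 32, 'up': 21, 'left': 19}
Most common: down (34 times)

Solution:

┌───┬─┬─────┬───┬───┬───────┐
│A  │ │     │↱ ↓│↱ ↓│       │
│ ╷ │ ╵ ┌─┐ │ ╷ ╵ ╷ │ ╶─┬─╴ │
│↓│ │   │ │ │↑│↳ ↑│↓│   │   │
│ ├─┴─┬─┘ │ │ └───┤ │ ╷ └───┤
│↓│↱ ↓│   │ │↑ ← ↰│↓│ │     │
│ ╵ ╷ │ ╷ ╵ │ ╶─┐ │ └─┴─┐ ╷ │
│↳ ↑│↓│ │   │   │↑│↳ → ↓│ │ │
├───┘ │ └─┬─┘ ┌─┘ ├───╴ ├─┘ │
│↓ ← ↲│   │   │↱ ↑│↓ ← ↲│   │
│ ┌───┴─╴ │ ╶─┤ ┌─┤ ╶─┬─┘ ╷ │
│↓│       │   │↑│ │↳ ↓│   │ │
│ ╵ ┌─────┘ ┌─┘ │ ├─╴ │ ┌─┴─┤
│↓  │       │↱ ↑│ │↓ ↲│ │   │
│ ┌─┴───────┘ ┌─┤ ╵ ┌─┘ ╵ ╷ │
│↓│  ↱ → → → ↑│ │↓ ↲│     │ │
│ └─┐ ╶─────┬─┘ ╵ ┌─┴───┬─┘ │
│↳ ↓│↑ ← ← ↰│  ↓ ↲│  ↱ ↓│   │
├─╴ ├─────┐ └─┐ ╶─┴─╴ ╷ │ ╶─┤
│↓ ↲│↱ → ↓│↑ ↰│↳ → → ↑│↓│   │
│ ╶─┤ ┌─┐ │ ╷ └─────┬─┤ └─┐ │
│↳ ↓│↑│ │↓│ │↑ ← ← ↰│ │↳ ↓│ │
├─┐ │ │ │ └─┴─┬───┐ │ └─╴ │ │
│ │↓│↑│ │↳ → ↓│↱ ↓│↑│↓ ← ↲│ │
│ │ │ │ └───┐ ╵ ╷ │ │ ╶───┘ │
│ │↓│↑│     │↳ ↑│↓│↑│↳ → → ↓│
│ ╵ ╵ │ ╶───┴───┘ ╵ ├─────╴ │
│  ↳ ↑│          ↳ ↑│      B│
└─────┴─────────────┴───────┘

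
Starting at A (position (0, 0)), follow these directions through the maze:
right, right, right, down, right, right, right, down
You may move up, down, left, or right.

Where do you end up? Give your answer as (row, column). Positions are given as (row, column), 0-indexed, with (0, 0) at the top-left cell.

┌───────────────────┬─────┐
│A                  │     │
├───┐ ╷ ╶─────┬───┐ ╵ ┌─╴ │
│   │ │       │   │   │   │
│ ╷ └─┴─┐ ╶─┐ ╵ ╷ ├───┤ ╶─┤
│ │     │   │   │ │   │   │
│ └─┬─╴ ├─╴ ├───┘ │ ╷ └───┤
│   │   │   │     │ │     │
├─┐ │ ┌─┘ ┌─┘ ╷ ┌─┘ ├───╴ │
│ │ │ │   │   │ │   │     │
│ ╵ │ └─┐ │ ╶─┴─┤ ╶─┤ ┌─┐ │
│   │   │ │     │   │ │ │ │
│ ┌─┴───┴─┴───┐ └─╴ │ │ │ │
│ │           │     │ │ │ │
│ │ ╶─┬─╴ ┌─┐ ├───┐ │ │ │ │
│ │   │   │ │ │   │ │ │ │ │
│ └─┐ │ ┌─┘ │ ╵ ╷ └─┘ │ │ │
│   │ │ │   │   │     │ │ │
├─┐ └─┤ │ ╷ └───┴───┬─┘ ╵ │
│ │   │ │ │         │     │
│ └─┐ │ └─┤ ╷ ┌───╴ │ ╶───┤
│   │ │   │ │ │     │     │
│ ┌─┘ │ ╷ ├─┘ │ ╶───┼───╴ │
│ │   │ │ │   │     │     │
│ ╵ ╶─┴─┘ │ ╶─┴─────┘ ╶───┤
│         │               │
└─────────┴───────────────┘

Following directions step by step:
Start: (0, 0)
  right: (0, 0) → (0, 1)
  right: (0, 1) → (0, 2)
  right: (0, 2) → (0, 3)
  down: (0, 3) → (1, 3)
  right: (1, 3) → (1, 4)
  right: (1, 4) → (1, 5)
  right: (1, 5) → (1, 6)
  down: (1, 6) → (2, 6)
Final position: (2, 6)

Path taken:

┌───────────────────┬─────┐
│A → → ↓            │     │
├───┐ ╷ ╶─────┬───┐ ╵ ┌─╴ │
│   │ │↳ → → ↓│   │   │   │
│ ╷ └─┴─┐ ╶─┐ ╵ ╷ ├───┤ ╶─┤
│ │     │   │B  │ │   │   │
│ └─┬─╴ ├─╴ ├───┘ │ ╷ └───┤
│   │   │   │     │ │     │
├─┐ │ ┌─┘ ┌─┘ ╷ ┌─┘ ├───╴ │
│ │ │ │   │   │ │   │     │
│ ╵ │ └─┐ │ ╶─┴─┤ ╶─┤ ┌─┐ │
│   │   │ │     │   │ │ │ │
│ ┌─┴───┴─┴───┐ └─╴ │ │ │ │
│ │           │     │ │ │ │
│ │ ╶─┬─╴ ┌─┐ ├───┐ │ │ │ │
│ │   │   │ │ │   │ │ │ │ │
│ └─┐ │ ┌─┘ │ ╵ ╷ └─┘ │ │ │
│   │ │ │   │   │     │ │ │
├─┐ └─┤ │ ╷ └───┴───┬─┘ ╵ │
│ │   │ │ │         │     │
│ └─┐ │ └─┤ ╷ ┌───╴ │ ╶───┤
│   │ │   │ │ │     │     │
│ ┌─┘ │ ╷ ├─┘ │ ╶───┼───╴ │
│ │   │ │ │   │     │     │
│ ╵ ╶─┴─┘ │ ╶─┴─────┘ ╶───┤
│         │               │
└─────────┴───────────────┘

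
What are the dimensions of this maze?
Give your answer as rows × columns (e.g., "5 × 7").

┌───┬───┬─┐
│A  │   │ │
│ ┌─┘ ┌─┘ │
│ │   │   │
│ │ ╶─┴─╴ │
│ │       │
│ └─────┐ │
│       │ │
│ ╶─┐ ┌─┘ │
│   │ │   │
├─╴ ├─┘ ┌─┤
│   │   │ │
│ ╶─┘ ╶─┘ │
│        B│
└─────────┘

Counting the maze dimensions:
Rows (vertical): 7
Columns (horizontal): 5
Dimensions: 7 × 5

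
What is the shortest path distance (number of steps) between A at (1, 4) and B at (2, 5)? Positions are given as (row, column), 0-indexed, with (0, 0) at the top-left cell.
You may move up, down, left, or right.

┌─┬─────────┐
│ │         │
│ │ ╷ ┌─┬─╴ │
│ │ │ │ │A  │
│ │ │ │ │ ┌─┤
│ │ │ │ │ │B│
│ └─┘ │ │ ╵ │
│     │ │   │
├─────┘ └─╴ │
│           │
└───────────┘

Finding path from (1, 4) to (2, 5):
Path: (1,4) → (2,4) → (3,4) → (3,5) → (2,5)
Distance: 4 steps

Solution:

┌─┬─────────┐
│ │         │
│ │ ╷ ┌─┬─╴ │
│ │ │ │ │A  │
│ │ │ │ │ ┌─┤
│ │ │ │ │↓│B│
│ └─┘ │ │ ╵ │
│     │ │↳ ↑│
├─────┘ └─╴ │
│           │
└───────────┘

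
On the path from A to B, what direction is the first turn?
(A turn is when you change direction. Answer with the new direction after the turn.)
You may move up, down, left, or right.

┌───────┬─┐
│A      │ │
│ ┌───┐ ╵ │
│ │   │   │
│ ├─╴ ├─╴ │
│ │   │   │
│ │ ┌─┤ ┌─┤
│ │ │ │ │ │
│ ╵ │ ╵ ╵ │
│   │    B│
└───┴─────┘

Directions: right, right, right, down, right, down, left, down, down, right
First turn direction: down

Solution:

┌───────┬─┐
│A → → ↓│ │
│ ┌───┐ ╵ │
│ │   │↳ ↓│
│ ├─╴ ├─╴ │
│ │   │↓ ↲│
│ │ ┌─┤ ┌─┤
│ │ │ │↓│ │
│ ╵ │ ╵ ╵ │
│   │  ↳ B│
└───┴─────┘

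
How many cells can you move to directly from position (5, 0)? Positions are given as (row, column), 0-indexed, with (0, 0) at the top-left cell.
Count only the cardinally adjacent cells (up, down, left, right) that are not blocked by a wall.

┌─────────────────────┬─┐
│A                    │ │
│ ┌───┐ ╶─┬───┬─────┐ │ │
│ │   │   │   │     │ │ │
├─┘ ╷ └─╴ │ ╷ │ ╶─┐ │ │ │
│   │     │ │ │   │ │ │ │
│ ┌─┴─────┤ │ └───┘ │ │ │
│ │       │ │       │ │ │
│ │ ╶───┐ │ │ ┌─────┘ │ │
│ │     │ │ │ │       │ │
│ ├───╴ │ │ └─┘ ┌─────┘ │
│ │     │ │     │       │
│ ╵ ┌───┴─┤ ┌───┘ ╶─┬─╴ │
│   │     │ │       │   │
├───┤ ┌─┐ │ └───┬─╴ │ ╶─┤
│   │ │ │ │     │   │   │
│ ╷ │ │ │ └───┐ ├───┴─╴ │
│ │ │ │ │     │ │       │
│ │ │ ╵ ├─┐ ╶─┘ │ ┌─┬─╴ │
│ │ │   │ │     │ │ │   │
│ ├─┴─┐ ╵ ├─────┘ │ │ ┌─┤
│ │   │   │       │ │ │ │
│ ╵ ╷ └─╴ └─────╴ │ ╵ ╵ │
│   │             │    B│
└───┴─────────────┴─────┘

Checking passable neighbors of (5, 0):
Neighbors: (4, 0), (6, 0)
Count: 2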